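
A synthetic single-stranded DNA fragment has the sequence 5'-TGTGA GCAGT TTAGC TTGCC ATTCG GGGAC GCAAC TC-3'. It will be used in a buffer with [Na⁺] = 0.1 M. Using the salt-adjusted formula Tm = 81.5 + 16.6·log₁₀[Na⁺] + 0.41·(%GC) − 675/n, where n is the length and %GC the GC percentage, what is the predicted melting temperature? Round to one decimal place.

68.8°C

Length n = 37. Base counts: C=9, A=7, T=10, G=11
G+C = 20, so %GC = 20/37 × 100 = 54.054%
Salt term: 16.6 × (-1) = -16.6
GC term: 0.41 × 54.054 = 22.162; length term: −675/37 = −18.243
Tm = 81.5 + (-16.6) + 22.162 − 18.243 = 68.819 → 68.8°C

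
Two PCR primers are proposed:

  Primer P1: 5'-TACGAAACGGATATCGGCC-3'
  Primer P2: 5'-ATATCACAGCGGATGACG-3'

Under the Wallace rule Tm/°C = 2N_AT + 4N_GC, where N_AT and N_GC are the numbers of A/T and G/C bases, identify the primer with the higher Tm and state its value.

Primer P1, 58°C

Primer P1: A+T=9, G+C=10 → Tm = 2(9)+4(10) = 58°C
Primer P2: A+T=9, G+C=9 → Tm = 2(9)+4(9) = 54°C
58°C vs 54°C → primer P1 is higher.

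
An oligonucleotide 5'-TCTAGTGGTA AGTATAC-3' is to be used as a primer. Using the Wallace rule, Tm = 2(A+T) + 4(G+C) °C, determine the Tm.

Counting bases: A=5, T=6, G=4, C=2
A+T = 11, G+C = 6
Tm = 2(11) + 4(6) = 22 + 24 = 46°C

46°C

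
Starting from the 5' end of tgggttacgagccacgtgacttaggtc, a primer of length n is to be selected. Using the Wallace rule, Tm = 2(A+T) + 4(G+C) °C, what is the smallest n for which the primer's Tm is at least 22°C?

n = 8

First 7 bases: TGGGTTA → Tm = 20°C (< 22°C)
First 8 bases: TGGGTTAC → Tm = 24°C (≥ 22°C)
Since every base adds ≥2°C, Tm only increases with n, so the threshold is first crossed at n = 8.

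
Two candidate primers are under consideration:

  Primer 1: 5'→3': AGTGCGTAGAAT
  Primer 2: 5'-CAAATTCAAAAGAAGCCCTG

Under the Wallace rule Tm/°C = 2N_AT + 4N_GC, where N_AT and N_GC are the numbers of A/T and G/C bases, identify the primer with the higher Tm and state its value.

Primer 2, 56°C

Primer 1: A+T=7, G+C=5 → Tm = 2(7)+4(5) = 34°C
Primer 2: A+T=12, G+C=8 → Tm = 2(12)+4(8) = 56°C
34°C vs 56°C → primer 2 is higher.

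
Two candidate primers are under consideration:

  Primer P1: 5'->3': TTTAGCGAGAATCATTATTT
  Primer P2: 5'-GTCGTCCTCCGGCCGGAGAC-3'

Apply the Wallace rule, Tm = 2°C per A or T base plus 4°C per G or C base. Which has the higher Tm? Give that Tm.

Primer P1: A+T=15, G+C=5 → Tm = 2(15)+4(5) = 50°C
Primer P2: A+T=5, G+C=15 → Tm = 2(5)+4(15) = 70°C
50°C vs 70°C → primer P2 is higher.

Primer P2, 70°C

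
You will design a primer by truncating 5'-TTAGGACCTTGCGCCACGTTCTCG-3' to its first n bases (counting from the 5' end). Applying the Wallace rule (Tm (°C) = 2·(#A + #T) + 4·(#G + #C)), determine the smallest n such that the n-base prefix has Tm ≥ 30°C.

n = 11

First 10 bases: TTAGGACCTT → Tm = 28°C (< 30°C)
First 11 bases: TTAGGACCTTG → Tm = 32°C (≥ 30°C)
Since every base adds ≥2°C, Tm only increases with n, so the threshold is first crossed at n = 11.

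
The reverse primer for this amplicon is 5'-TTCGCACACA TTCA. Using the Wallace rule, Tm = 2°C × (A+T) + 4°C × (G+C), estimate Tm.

C=5, T=4, A=4, G=1
AT pairs contribute 8, GC pairs contribute 6.
Tm = 2(8) + 4(6) = 16 + 24 = 40°C

40°C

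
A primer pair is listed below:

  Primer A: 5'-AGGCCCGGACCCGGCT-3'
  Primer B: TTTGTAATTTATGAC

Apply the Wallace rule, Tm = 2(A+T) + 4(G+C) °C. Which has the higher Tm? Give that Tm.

Primer A, 58°C

Primer A: A+T=3, G+C=13 → Tm = 2(3)+4(13) = 58°C
Primer B: A+T=12, G+C=3 → Tm = 2(12)+4(3) = 36°C
58°C vs 36°C → primer A is higher.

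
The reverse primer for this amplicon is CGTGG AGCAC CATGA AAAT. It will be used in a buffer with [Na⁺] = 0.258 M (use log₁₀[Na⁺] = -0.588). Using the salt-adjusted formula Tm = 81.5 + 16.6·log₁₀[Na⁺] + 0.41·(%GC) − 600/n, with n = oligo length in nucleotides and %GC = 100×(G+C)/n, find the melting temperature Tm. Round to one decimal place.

Length n = 19. Base counts: G=5, C=4, A=7, T=3
G+C = 9, so %GC = 9/19 × 100 = 47.368%
Salt term: 16.6 × (-0.588) = -9.761
GC term: 0.41 × 47.368 = 19.421; length term: −600/19 = −31.579
Tm = 81.5 + (-9.761) + 19.421 − 31.579 = 59.581 → 59.6°C

59.6°C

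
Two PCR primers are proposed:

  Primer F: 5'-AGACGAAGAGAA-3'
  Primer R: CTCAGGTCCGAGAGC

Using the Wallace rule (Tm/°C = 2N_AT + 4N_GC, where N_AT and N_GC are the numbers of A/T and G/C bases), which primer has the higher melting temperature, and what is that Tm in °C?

Primer F: A+T=7, G+C=5 → Tm = 2(7)+4(5) = 34°C
Primer R: A+T=5, G+C=10 → Tm = 2(5)+4(10) = 50°C
34°C vs 50°C → primer R is higher.

Primer R, 50°C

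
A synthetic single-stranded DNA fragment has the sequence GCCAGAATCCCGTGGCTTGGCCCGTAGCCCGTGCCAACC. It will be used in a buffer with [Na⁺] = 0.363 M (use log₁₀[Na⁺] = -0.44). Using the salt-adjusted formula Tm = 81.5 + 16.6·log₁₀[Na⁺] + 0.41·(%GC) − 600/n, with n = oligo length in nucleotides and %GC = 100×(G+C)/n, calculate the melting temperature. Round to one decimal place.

Length n = 39. G=11, A=6, C=16, T=6
G+C = 27, so %GC = 27/39 × 100 = 69.231%
Salt term: 16.6 × (-0.44) = -7.304
GC term: 0.41 × 69.231 = 28.385; length term: −600/39 = −15.385
Tm = 81.5 + (-7.304) + 28.385 − 15.385 = 87.196 → 87.2°C

87.2°C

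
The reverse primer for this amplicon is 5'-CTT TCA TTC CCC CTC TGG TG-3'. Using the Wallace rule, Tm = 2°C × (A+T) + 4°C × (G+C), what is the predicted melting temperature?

Scanning the sequence gives C=8, T=8, G=3, A=1.
A+T = 9, G+C = 11
Tm = 2(9) + 4(11) = 18 + 44 = 62°C

62°C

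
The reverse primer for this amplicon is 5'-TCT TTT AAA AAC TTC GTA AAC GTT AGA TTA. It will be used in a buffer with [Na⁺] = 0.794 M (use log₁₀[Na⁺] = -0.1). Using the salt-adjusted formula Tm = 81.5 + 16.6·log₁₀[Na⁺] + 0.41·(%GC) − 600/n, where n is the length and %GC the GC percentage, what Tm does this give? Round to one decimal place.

Length n = 30. A=11, G=3, T=12, C=4
G+C = 7, so %GC = 7/30 × 100 = 23.333%
Salt term: 16.6 × (-0.1) = -1.66
GC term: 0.41 × 23.333 = 9.567; length term: −600/30 = −20
Tm = 81.5 + (-1.66) + 9.567 − 20 = 69.407 → 69.4°C

69.4°C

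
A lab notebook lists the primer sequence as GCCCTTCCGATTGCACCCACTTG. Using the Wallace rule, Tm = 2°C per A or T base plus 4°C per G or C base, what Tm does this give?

74°C

Base counts: C=10, T=6, G=4, A=3
A+T = 9, G+C = 14
Tm = 2(9) + 4(14) = 18 + 56 = 74°C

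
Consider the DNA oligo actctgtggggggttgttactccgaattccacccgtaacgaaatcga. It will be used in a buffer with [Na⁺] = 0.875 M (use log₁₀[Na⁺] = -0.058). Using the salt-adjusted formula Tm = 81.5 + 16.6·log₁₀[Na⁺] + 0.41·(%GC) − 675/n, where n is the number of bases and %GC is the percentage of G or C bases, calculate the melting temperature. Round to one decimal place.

Length n = 47. Scanning the sequence gives T=12, A=11, C=12, G=12.
G+C = 24, so %GC = 24/47 × 100 = 51.064%
Salt term: 16.6 × (-0.058) = -0.963
GC term: 0.41 × 51.064 = 20.936; length term: −675/47 = −14.362
Tm = 81.5 + (-0.963) + 20.936 − 14.362 = 87.111 → 87.1°C

87.1°C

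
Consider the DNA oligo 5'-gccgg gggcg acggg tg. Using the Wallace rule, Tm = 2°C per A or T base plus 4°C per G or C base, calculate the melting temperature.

64°C

C=4, T=1, G=11, A=1
A+T = 2, G+C = 15
Tm = 2×2 + 4×15 = 64°C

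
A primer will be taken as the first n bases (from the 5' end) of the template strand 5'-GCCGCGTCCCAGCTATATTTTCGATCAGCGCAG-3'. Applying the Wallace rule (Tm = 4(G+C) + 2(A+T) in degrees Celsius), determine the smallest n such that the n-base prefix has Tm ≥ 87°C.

First 28 bases: GCCGCGTCCCAGCTATATTTTCGATCAG → Tm = 86°C (< 87°C)
First 29 bases: GCCGCGTCCCAGCTATATTTTCGATCAGC → Tm = 90°C (≥ 87°C)
Each additional base adds 2°C (A/T) or 4°C (G/C), so Tm is non-decreasing in n; n = 29 is the first length to reach 87°C.

n = 29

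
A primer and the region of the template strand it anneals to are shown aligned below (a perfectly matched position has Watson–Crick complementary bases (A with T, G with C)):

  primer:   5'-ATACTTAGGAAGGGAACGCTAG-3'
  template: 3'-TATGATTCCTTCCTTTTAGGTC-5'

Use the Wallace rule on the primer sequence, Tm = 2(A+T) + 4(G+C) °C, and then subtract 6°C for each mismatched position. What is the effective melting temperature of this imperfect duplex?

Primer base counts: A=8, T=4, G=7, C=3 → A+T=12, G+C=10
Perfect-match Tm = 2(12) + 4(10) = 24 + 40 = 64°C
Mismatches (positions where the bases are not complementary): 5 (at positions 6, 14, 17, 18, 20)
Effective Tm = 64 − 5×6 = 64 − 30 = 34°C

34°C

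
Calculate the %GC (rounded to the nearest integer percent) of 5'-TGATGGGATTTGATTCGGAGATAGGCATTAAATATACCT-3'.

Base counts: A=12, T=13, G=10, C=4
G+C = 10 + 4 = 14 out of 39 bases
%GC = 14/39 × 100 = 35.9% ≈ 36%

36%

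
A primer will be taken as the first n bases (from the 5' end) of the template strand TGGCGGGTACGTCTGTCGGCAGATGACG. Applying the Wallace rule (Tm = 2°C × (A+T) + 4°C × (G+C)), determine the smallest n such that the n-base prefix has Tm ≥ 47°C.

First 14 bases: TGGCGGGTACGTCT → Tm = 46°C (< 47°C)
First 15 bases: TGGCGGGTACGTCTG → Tm = 50°C (≥ 47°C)
Each additional base adds 2°C (A/T) or 4°C (G/C), so Tm is non-decreasing in n; n = 15 is the first length to reach 47°C.

n = 15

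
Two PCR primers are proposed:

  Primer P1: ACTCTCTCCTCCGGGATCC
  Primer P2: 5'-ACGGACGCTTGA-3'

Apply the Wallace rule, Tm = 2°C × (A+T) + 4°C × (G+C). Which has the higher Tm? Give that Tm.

Primer P1, 62°C

Primer P1: A+T=7, G+C=12 → Tm = 2(7)+4(12) = 62°C
Primer P2: A+T=5, G+C=7 → Tm = 2(5)+4(7) = 38°C
62°C vs 38°C → primer P1 is higher.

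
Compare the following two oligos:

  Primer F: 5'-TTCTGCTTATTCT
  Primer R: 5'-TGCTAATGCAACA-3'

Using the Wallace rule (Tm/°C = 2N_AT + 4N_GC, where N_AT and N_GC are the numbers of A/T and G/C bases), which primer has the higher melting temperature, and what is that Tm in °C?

Primer F: A+T=9, G+C=4 → Tm = 2(9)+4(4) = 34°C
Primer R: A+T=8, G+C=5 → Tm = 2(8)+4(5) = 36°C
34°C vs 36°C → primer R is higher.

Primer R, 36°C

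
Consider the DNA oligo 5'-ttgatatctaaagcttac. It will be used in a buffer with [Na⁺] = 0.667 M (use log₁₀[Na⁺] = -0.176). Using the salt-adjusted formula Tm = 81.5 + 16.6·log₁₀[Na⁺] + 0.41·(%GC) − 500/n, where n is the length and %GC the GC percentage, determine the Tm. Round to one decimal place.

Length n = 18. Base counts: G=2, C=3, T=7, A=6
G+C = 5, so %GC = 5/18 × 100 = 27.778%
Salt term: 16.6 × (-0.176) = -2.922
GC term: 0.41 × 27.778 = 11.389; length term: −500/18 = −27.778
Tm = 81.5 + (-2.922) + 11.389 − 27.778 = 62.189 → 62.2°C

62.2°C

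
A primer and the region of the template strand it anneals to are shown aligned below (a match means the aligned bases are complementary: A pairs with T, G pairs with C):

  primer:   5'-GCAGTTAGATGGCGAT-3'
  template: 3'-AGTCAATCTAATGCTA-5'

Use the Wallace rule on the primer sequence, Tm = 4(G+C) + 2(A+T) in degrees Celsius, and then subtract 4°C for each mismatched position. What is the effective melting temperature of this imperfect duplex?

36°C

Primer base counts: A=4, T=4, G=6, C=2 → A+T=8, G+C=8
Perfect-match Tm = 2(8) + 4(8) = 16 + 32 = 48°C
Mismatches (positions where the bases are not complementary): 3 (at positions 1, 11, 12)
Effective Tm = 48 − 3×4 = 48 − 12 = 36°C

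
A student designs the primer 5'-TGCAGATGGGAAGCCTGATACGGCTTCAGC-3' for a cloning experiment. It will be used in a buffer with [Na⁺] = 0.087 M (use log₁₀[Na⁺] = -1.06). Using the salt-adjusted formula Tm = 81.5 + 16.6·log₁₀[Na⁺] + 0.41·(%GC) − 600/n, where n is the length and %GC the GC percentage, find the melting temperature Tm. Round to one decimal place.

67.1°C

Length n = 30. Scanning the sequence gives A=7, G=10, T=6, C=7.
G+C = 17, so %GC = 17/30 × 100 = 56.667%
Salt term: 16.6 × (-1.06) = -17.596
GC term: 0.41 × 56.667 = 23.233; length term: −600/30 = −20
Tm = 81.5 + (-17.596) + 23.233 − 20 = 67.137 → 67.1°C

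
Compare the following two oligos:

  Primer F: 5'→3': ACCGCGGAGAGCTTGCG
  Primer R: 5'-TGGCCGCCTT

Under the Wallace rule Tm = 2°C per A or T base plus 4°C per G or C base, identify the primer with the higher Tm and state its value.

Primer F, 58°C

Primer F: A+T=5, G+C=12 → Tm = 2(5)+4(12) = 58°C
Primer R: A+T=3, G+C=7 → Tm = 2(3)+4(7) = 34°C
58°C vs 34°C → primer F is higher.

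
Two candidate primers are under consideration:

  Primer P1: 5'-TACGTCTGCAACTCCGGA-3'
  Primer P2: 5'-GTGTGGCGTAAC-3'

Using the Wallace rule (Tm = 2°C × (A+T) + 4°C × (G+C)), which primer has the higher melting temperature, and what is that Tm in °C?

Primer P1: A+T=8, G+C=10 → Tm = 2(8)+4(10) = 56°C
Primer P2: A+T=5, G+C=7 → Tm = 2(5)+4(7) = 38°C
56°C vs 38°C → primer P1 is higher.

Primer P1, 56°C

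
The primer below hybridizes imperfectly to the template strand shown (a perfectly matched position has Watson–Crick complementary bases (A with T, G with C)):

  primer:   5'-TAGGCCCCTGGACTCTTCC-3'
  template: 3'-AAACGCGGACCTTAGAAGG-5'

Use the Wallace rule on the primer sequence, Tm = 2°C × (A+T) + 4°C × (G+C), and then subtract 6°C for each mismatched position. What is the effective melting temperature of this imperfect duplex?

Primer base counts: A=2, T=5, G=4, C=8 → A+T=7, G+C=12
Perfect-match Tm = 2(7) + 4(12) = 14 + 48 = 62°C
Mismatches (positions where the bases are not complementary): 4 (at positions 2, 3, 6, 13)
Effective Tm = 62 − 4×6 = 62 − 24 = 38°C

38°C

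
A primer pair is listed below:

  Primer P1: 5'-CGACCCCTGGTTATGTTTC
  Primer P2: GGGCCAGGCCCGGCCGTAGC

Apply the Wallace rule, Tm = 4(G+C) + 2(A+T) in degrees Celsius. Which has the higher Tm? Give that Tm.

Primer P2, 74°C

Primer P1: A+T=9, G+C=10 → Tm = 2(9)+4(10) = 58°C
Primer P2: A+T=3, G+C=17 → Tm = 2(3)+4(17) = 74°C
58°C vs 74°C → primer P2 is higher.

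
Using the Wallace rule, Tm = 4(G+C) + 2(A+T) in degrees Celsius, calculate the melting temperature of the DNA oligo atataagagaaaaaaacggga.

54°C

Base counts: A=13, T=2, C=1, G=5
A+T = 15, G+C = 6
Tm = 2×15 + 4×6 = 54°C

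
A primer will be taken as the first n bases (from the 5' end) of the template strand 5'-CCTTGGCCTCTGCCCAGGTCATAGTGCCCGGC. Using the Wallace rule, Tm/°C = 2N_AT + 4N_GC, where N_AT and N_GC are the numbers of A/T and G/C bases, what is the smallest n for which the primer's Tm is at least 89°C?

First 27 bases: CCTTGGCCTCTGCCCAGGTCATAGTGC → Tm = 88°C (< 89°C)
First 28 bases: CCTTGGCCTCTGCCCAGGTCATAGTGCC → Tm = 92°C (≥ 89°C)
Each additional base adds 2°C (A/T) or 4°C (G/C), so Tm is non-decreasing in n; n = 28 is the first length to reach 89°C.

n = 28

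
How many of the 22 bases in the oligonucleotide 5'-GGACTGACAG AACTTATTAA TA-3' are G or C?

7

G=4, A=9, C=3, T=6
Total G or C: 4 + 3 = 7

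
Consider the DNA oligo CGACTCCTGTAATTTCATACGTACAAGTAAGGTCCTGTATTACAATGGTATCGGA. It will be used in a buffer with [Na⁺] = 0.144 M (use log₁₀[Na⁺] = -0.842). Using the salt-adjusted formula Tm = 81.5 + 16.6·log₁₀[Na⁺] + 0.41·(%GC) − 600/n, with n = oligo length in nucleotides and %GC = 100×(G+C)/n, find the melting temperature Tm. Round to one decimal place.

73.0°C

Length n = 55. Base counts: C=11, A=16, G=11, T=17
G+C = 22, so %GC = 22/55 × 100 = 40%
Salt term: 16.6 × (-0.842) = -13.977
GC term: 0.41 × 40 = 16.4; length term: −600/55 = −10.909
Tm = 81.5 + (-13.977) + 16.4 − 10.909 = 73.014 → 73.0°C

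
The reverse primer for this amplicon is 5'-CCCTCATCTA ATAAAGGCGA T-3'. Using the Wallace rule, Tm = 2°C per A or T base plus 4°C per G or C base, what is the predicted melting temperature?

Base counts: G=3, T=5, C=6, A=7
A+T = 12, G+C = 9
Tm = 4·9 + 2·12 = 36 + 24 = 60°C

60°C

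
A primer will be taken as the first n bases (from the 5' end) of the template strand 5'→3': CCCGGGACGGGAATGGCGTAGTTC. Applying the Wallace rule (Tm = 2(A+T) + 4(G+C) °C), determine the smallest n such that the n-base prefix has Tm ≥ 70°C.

First 20 bases: CCCGGGACGGGAATGGCGTA → Tm = 68°C (< 70°C)
First 21 bases: CCCGGGACGGGAATGGCGTAG → Tm = 72°C (≥ 70°C)
Since every base adds ≥2°C, Tm only increases with n, so the threshold is first crossed at n = 21.

n = 21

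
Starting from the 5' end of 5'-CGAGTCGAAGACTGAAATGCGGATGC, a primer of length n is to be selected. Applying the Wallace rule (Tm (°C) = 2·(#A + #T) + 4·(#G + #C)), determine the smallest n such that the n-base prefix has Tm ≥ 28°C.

First 8 bases: CGAGTCGA → Tm = 26°C (< 28°C)
First 9 bases: CGAGTCGAA → Tm = 28°C (≥ 28°C)
Since every base adds ≥2°C, Tm only increases with n, so the threshold is first crossed at n = 9.

n = 9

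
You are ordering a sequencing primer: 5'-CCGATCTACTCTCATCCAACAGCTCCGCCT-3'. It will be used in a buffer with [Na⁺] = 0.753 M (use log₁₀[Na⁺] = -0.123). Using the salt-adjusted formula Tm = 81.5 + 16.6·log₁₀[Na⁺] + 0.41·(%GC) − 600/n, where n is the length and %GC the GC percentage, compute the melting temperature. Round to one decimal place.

82.7°C

Length n = 30. G=3, A=6, T=7, C=14
G+C = 17, so %GC = 17/30 × 100 = 56.667%
Salt term: 16.6 × (-0.123) = -2.042
GC term: 0.41 × 56.667 = 23.233; length term: −600/30 = −20
Tm = 81.5 + (-2.042) + 23.233 − 20 = 82.691 → 82.7°C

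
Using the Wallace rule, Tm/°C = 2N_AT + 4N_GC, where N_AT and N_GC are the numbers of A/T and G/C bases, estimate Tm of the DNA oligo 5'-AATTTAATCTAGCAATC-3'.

Counting bases: A=7, T=6, G=1, C=3
A+T = 13, G+C = 4
Tm = 2×13 + 4×4 = 42°C

42°C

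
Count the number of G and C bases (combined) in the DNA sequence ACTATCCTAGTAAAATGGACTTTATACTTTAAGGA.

10

Scanning the sequence gives T=12, C=5, A=13, G=5.
G+C = 5 + 5 = 10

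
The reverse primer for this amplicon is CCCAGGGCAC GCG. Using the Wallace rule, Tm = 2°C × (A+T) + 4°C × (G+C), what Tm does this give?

48°C

Counting bases: T=0, C=6, G=5, A=2
AT pairs contribute 2, GC pairs contribute 11.
Tm = 2×2 + 4×11 = 48°C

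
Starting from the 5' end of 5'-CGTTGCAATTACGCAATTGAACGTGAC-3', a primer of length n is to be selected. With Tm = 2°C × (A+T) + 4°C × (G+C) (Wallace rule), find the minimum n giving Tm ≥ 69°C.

n = 25

First 24 bases: CGTTGCAATTACGCAATTGAACGT → Tm = 68°C (< 69°C)
First 25 bases: CGTTGCAATTACGCAATTGAACGTG → Tm = 72°C (≥ 69°C)
Each additional base adds 2°C (A/T) or 4°C (G/C), so Tm is non-decreasing in n; n = 25 is the first length to reach 69°C.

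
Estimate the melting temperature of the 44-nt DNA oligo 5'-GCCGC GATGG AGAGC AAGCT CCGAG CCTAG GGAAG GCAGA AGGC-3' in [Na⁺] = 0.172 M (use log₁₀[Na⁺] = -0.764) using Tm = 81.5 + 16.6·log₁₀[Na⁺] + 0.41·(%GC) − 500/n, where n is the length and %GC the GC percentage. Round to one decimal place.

84.5°C

Length n = 44. Counting bases: G=18, C=11, T=3, A=12
G+C = 29, so %GC = 29/44 × 100 = 65.909%
Salt term: 16.6 × (-0.764) = -12.682
GC term: 0.41 × 65.909 = 27.023; length term: −500/44 = −11.364
Tm = 81.5 + (-12.682) + 27.023 − 11.364 = 84.477 → 84.5°C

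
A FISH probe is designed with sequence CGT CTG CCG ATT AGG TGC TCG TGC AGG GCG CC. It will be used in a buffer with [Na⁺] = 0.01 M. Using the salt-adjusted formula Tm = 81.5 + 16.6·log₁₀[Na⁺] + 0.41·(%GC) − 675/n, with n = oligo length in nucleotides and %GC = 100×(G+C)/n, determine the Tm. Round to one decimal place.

55.4°C

Length n = 32. G=12, C=10, T=7, A=3
G+C = 22, so %GC = 22/32 × 100 = 68.75%
Salt term: 16.6 × (-2) = -33.2
GC term: 0.41 × 68.75 = 28.188; length term: −675/32 = −21.094
Tm = 81.5 + (-33.2) + 28.188 − 21.094 = 55.394 → 55.4°C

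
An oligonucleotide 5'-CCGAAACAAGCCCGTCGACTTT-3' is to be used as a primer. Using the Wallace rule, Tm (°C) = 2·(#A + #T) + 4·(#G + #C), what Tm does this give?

Counting bases: A=6, G=4, T=4, C=8
A+T = 10, G+C = 12
Tm = 4·12 + 2·10 = 48 + 20 = 68°C

68°C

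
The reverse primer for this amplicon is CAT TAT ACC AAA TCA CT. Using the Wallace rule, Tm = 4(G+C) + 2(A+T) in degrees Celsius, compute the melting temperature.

44°C

Counting bases: C=5, A=7, T=5, G=0
A+T = 12, G+C = 5
Tm = 2×12 + 4×5 = 44°C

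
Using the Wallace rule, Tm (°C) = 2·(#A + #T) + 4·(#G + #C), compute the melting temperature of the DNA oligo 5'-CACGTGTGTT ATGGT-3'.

44°C

Scanning the sequence gives G=5, C=2, A=2, T=6.
So N_AT = 8 and N_GC = 7.
Tm = 2(8) + 4(7) = 16 + 28 = 44°C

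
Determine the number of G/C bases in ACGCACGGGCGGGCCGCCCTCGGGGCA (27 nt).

23

Base counts: T=1, A=3, G=12, C=11
Total G or C: 12 + 11 = 23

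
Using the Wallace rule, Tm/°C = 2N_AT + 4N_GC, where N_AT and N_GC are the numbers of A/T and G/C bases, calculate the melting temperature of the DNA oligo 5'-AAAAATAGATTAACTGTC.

44°C

Counting bases: T=5, C=2, G=2, A=9
A+T = 14, G+C = 4
Tm = 2×14 + 4×4 = 44°C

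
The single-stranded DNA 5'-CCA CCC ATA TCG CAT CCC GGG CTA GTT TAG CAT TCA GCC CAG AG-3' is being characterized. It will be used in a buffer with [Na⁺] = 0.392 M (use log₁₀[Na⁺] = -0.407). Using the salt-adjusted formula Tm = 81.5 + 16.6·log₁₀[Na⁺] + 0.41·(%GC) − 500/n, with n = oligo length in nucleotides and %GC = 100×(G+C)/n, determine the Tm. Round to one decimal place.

86.7°C

Length n = 44. Counting bases: C=16, G=9, T=9, A=10
G+C = 25, so %GC = 25/44 × 100 = 56.818%
Salt term: 16.6 × (-0.407) = -6.756
GC term: 0.41 × 56.818 = 23.295; length term: −500/44 = −11.364
Tm = 81.5 + (-6.756) + 23.295 − 11.364 = 86.675 → 86.7°C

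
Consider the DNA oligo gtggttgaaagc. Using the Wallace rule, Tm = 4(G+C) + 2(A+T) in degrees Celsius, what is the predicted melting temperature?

Base counts: A=3, C=1, T=3, G=5
So N_AT = 6 and N_GC = 6.
Tm = 2×6 + 4×6 = 36°C

36°C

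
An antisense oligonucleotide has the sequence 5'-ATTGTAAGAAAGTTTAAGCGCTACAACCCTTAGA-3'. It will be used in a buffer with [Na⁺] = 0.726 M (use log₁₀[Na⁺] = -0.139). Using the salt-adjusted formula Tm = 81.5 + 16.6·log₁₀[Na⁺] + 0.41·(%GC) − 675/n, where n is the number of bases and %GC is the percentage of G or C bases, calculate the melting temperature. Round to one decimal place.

73.8°C

Length n = 34. T=9, A=13, G=6, C=6
G+C = 12, so %GC = 12/34 × 100 = 35.294%
Salt term: 16.6 × (-0.139) = -2.307
GC term: 0.41 × 35.294 = 14.471; length term: −675/34 = −19.853
Tm = 81.5 + (-2.307) + 14.471 − 19.853 = 73.811 → 73.8°C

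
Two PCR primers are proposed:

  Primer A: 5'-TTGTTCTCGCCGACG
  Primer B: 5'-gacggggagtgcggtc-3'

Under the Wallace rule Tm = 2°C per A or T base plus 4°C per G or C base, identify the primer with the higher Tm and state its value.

Primer A: A+T=6, G+C=9 → Tm = 2(6)+4(9) = 48°C
Primer B: A+T=4, G+C=12 → Tm = 2(4)+4(12) = 56°C
48°C vs 56°C → primer B is higher.

Primer B, 56°C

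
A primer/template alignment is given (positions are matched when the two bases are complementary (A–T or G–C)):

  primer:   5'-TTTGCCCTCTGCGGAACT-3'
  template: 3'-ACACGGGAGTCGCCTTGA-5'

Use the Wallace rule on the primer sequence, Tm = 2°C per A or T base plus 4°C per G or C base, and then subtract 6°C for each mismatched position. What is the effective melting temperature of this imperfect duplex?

44°C

Primer base counts: A=2, T=6, G=4, C=6 → A+T=8, G+C=10
Perfect-match Tm = 2(8) + 4(10) = 16 + 40 = 56°C
Mismatches (positions where the bases are not complementary): 2 (at positions 2, 10)
Effective Tm = 56 − 2×6 = 56 − 12 = 44°C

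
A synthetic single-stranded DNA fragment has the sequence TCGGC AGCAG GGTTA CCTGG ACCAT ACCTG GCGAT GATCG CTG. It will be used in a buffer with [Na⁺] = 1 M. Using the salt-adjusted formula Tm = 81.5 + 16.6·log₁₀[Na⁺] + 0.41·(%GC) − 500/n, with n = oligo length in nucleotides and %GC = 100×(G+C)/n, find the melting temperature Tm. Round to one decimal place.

94.7°C

Length n = 43. Base counts: G=14, T=9, A=8, C=12
G+C = 26, so %GC = 26/43 × 100 = 60.465%
Salt term: 16.6 × (0) = 0
GC term: 0.41 × 60.465 = 24.791; length term: −500/43 = −11.628
Tm = 81.5 + (0) + 24.791 − 11.628 = 94.663 → 94.7°C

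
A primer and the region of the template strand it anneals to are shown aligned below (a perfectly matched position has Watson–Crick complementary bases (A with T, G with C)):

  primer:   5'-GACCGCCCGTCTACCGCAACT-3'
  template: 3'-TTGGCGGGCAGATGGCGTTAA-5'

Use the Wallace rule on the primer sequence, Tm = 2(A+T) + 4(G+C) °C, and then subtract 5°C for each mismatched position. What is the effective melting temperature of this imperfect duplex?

Primer base counts: A=4, T=3, G=4, C=10 → A+T=7, G+C=14
Perfect-match Tm = 2(7) + 4(14) = 14 + 56 = 70°C
Mismatches (positions where the bases are not complementary): 2 (at positions 1, 20)
Effective Tm = 70 − 2×5 = 70 − 10 = 60°C

60°C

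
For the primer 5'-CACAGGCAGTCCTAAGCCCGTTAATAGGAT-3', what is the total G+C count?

15

Base counts: A=9, C=8, G=7, T=6
G+C = 7 + 8 = 15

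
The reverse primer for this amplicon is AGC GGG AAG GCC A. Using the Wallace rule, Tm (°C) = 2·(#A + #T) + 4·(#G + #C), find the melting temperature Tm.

44°C

Counting bases: A=4, T=0, G=6, C=3
AT pairs contribute 4, GC pairs contribute 9.
Tm = 2(4) + 4(9) = 8 + 36 = 44°C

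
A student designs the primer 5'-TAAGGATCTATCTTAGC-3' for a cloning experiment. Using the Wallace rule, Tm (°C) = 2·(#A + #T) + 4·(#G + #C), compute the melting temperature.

46°C

Counting bases: C=3, T=6, G=3, A=5
A+T = 11, G+C = 6
Tm = 4·6 + 2·11 = 24 + 22 = 46°C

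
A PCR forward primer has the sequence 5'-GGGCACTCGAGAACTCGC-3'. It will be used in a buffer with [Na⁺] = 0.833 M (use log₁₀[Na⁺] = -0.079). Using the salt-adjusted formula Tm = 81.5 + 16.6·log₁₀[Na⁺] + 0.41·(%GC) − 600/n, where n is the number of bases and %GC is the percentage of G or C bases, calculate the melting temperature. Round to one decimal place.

Length n = 18. Scanning the sequence gives C=6, G=6, A=4, T=2.
G+C = 12, so %GC = 12/18 × 100 = 66.667%
Salt term: 16.6 × (-0.079) = -1.311
GC term: 0.41 × 66.667 = 27.333; length term: −600/18 = −33.333
Tm = 81.5 + (-1.311) + 27.333 − 33.333 = 74.189 → 74.2°C

74.2°C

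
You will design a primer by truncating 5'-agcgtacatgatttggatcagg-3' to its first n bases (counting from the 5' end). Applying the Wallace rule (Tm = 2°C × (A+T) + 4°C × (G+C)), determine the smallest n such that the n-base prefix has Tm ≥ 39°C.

First 14 bases: AGCGTACATGATTT → Tm = 38°C (< 39°C)
First 15 bases: AGCGTACATGATTTG → Tm = 42°C (≥ 39°C)
Since every base adds ≥2°C, Tm only increases with n, so the threshold is first crossed at n = 15.

n = 15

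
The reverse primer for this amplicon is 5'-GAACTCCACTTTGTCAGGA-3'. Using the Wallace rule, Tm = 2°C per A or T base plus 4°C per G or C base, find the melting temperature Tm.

56°C

Scanning the sequence gives C=5, T=5, A=5, G=4.
A+T = 10, G+C = 9
Tm = 4·9 + 2·10 = 36 + 20 = 56°C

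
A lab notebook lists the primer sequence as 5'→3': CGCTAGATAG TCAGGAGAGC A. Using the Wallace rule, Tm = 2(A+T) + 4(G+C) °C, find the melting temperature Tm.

Scanning the sequence gives A=7, C=4, T=3, G=7.
A+T = 10, G+C = 11
Tm = 2(10) + 4(11) = 20 + 44 = 64°C

64°C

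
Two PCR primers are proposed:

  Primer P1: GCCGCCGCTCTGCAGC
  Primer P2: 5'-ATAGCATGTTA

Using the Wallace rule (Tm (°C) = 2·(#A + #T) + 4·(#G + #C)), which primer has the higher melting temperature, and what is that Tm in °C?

Primer P1, 58°C

Primer P1: A+T=3, G+C=13 → Tm = 2(3)+4(13) = 58°C
Primer P2: A+T=8, G+C=3 → Tm = 2(8)+4(3) = 28°C
58°C vs 28°C → primer P1 is higher.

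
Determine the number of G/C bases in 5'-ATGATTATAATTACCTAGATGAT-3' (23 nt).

5

C=2, A=9, T=9, G=3
Total G or C: 3 + 2 = 5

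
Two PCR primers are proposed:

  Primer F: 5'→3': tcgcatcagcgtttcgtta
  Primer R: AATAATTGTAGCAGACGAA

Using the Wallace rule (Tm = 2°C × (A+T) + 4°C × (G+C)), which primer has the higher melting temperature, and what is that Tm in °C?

Primer F: A+T=10, G+C=9 → Tm = 2(10)+4(9) = 56°C
Primer R: A+T=13, G+C=6 → Tm = 2(13)+4(6) = 50°C
56°C vs 50°C → primer F is higher.

Primer F, 56°C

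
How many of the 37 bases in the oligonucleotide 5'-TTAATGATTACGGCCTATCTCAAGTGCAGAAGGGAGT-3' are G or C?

16

Counting bases: C=6, G=10, A=11, T=10
G+C = 10 + 6 = 16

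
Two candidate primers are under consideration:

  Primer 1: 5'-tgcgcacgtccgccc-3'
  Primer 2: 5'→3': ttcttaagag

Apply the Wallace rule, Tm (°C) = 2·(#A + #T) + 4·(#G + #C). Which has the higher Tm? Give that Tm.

Primer 1, 54°C

Primer 1: A+T=3, G+C=12 → Tm = 2(3)+4(12) = 54°C
Primer 2: A+T=7, G+C=3 → Tm = 2(7)+4(3) = 26°C
54°C vs 26°C → primer 1 is higher.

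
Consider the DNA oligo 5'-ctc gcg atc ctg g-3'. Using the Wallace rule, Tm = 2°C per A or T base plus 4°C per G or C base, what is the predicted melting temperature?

Base counts: T=3, C=5, G=4, A=1
AT pairs contribute 4, GC pairs contribute 9.
Tm = 2(4) + 4(9) = 8 + 36 = 44°C

44°C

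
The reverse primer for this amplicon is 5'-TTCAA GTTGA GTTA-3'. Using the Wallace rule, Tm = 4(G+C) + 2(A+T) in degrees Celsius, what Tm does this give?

Counting bases: C=1, A=4, G=3, T=6
AT pairs contribute 10, GC pairs contribute 4.
Tm = 2×10 + 4×4 = 36°C

36°C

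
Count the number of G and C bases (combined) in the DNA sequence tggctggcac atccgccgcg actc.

Counting bases: T=4, C=10, A=3, G=7
G+C = 7 + 10 = 17

17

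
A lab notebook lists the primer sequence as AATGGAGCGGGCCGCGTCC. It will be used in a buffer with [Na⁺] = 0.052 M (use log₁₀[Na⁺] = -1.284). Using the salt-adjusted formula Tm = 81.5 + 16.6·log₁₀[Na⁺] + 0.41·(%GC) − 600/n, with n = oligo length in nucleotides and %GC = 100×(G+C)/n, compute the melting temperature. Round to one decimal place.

Length n = 19. Counting bases: G=8, C=6, T=2, A=3
G+C = 14, so %GC = 14/19 × 100 = 73.684%
Salt term: 16.6 × (-1.284) = -21.314
GC term: 0.41 × 73.684 = 30.21; length term: −600/19 = −31.579
Tm = 81.5 + (-21.314) + 30.21 − 31.579 = 58.817 → 58.8°C

58.8°C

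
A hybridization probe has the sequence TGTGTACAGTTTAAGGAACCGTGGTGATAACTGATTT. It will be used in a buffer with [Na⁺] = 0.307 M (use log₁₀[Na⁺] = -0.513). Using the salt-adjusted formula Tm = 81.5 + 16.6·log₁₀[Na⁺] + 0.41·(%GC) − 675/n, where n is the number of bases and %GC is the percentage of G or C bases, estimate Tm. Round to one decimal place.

70.3°C

Length n = 37. Base counts: G=10, A=10, T=13, C=4
G+C = 14, so %GC = 14/37 × 100 = 37.838%
Salt term: 16.6 × (-0.513) = -8.516
GC term: 0.41 × 37.838 = 15.514; length term: −675/37 = −18.243
Tm = 81.5 + (-8.516) + 15.514 − 18.243 = 70.255 → 70.3°C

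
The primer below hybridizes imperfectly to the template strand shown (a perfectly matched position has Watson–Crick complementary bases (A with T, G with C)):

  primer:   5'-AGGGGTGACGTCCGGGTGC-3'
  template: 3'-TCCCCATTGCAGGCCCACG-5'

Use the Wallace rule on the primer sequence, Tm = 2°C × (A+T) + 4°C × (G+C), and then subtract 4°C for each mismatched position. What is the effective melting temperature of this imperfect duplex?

62°C

Primer base counts: A=2, T=3, G=10, C=4 → A+T=5, G+C=14
Perfect-match Tm = 2(5) + 4(14) = 10 + 56 = 66°C
Mismatches (positions where the bases are not complementary): 1 (at position 7)
Effective Tm = 66 − 1×4 = 66 − 4 = 62°C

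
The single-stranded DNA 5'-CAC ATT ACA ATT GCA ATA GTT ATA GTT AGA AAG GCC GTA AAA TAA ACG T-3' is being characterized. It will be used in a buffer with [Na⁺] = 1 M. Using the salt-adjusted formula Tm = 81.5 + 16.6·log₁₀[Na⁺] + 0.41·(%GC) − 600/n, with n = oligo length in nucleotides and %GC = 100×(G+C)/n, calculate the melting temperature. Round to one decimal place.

81.8°C

Length n = 49. Scanning the sequence gives C=7, T=13, G=8, A=21.
G+C = 15, so %GC = 15/49 × 100 = 30.612%
Salt term: 16.6 × (0) = 0
GC term: 0.41 × 30.612 = 12.551; length term: −600/49 = −12.245
Tm = 81.5 + (0) + 12.551 − 12.245 = 81.806 → 81.8°C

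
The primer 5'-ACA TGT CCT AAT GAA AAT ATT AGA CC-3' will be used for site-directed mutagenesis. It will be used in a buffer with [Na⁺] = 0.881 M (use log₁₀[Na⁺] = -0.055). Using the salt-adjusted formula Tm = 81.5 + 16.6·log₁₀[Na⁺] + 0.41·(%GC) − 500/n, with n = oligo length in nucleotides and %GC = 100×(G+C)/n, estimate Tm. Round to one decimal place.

Length n = 26. A=11, T=7, G=3, C=5
G+C = 8, so %GC = 8/26 × 100 = 30.769%
Salt term: 16.6 × (-0.055) = -0.913
GC term: 0.41 × 30.769 = 12.615; length term: −500/26 = −19.231
Tm = 81.5 + (-0.913) + 12.615 − 19.231 = 73.971 → 74.0°C

74.0°C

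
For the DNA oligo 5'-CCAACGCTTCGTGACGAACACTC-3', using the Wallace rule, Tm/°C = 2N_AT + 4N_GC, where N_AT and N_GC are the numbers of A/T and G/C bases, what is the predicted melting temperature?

T=4, C=9, A=6, G=4
AT pairs contribute 10, GC pairs contribute 13.
Tm = 4·13 + 2·10 = 52 + 20 = 72°C

72°C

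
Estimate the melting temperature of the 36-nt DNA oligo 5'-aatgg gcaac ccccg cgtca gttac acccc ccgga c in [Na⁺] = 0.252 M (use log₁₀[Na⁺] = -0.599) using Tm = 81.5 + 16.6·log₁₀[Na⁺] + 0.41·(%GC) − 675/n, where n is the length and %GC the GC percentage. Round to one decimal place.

Length n = 36. T=4, C=16, G=8, A=8
G+C = 24, so %GC = 24/36 × 100 = 66.667%
Salt term: 16.6 × (-0.599) = -9.943
GC term: 0.41 × 66.667 = 27.333; length term: −675/36 = −18.75
Tm = 81.5 + (-9.943) + 27.333 − 18.75 = 80.14 → 80.1°C

80.1°C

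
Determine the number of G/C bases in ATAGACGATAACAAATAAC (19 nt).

5

C=3, T=3, A=11, G=2
G+C = 2 + 3 = 5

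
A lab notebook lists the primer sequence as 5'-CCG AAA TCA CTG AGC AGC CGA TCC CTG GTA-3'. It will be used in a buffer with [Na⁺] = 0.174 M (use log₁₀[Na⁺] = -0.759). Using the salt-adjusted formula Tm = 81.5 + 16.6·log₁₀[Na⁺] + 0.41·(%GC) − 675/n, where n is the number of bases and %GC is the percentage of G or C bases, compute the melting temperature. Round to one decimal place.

69.6°C

Length n = 30. Base counts: G=7, T=5, A=8, C=10
G+C = 17, so %GC = 17/30 × 100 = 56.667%
Salt term: 16.6 × (-0.759) = -12.599
GC term: 0.41 × 56.667 = 23.233; length term: −675/30 = −22.5
Tm = 81.5 + (-12.599) + 23.233 − 22.5 = 69.634 → 69.6°C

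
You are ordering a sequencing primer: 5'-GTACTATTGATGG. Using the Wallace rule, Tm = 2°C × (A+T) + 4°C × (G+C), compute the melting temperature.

Scanning the sequence gives G=4, C=1, A=3, T=5.
A+T = 8, G+C = 5
Tm = 4·5 + 2·8 = 20 + 16 = 36°C

36°C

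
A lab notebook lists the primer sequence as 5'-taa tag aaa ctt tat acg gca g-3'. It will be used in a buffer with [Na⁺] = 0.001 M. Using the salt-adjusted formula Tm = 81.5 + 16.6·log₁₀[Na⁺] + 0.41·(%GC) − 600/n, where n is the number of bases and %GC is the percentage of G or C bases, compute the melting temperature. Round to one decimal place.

Length n = 22. Counting bases: G=4, T=6, A=9, C=3
G+C = 7, so %GC = 7/22 × 100 = 31.818%
Salt term: 16.6 × (-3) = -49.8
GC term: 0.41 × 31.818 = 13.045; length term: −600/22 = −27.273
Tm = 81.5 + (-49.8) + 13.045 − 27.273 = 17.472 → 17.5°C

17.5°C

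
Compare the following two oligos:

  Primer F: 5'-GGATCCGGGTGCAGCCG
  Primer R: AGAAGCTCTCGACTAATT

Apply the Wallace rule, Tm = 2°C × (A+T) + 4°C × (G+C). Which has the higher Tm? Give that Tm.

Primer F: A+T=4, G+C=13 → Tm = 2(4)+4(13) = 60°C
Primer R: A+T=11, G+C=7 → Tm = 2(11)+4(7) = 50°C
60°C vs 50°C → primer F is higher.

Primer F, 60°C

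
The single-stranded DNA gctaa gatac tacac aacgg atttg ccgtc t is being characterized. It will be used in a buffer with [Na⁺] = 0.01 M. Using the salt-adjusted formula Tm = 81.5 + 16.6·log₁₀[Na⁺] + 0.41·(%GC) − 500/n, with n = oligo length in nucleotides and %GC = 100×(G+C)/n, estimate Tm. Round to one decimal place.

50.7°C

Length n = 31. Base counts: C=8, G=6, A=9, T=8
G+C = 14, so %GC = 14/31 × 100 = 45.161%
Salt term: 16.6 × (-2) = -33.2
GC term: 0.41 × 45.161 = 18.516; length term: −500/31 = −16.129
Tm = 81.5 + (-33.2) + 18.516 − 16.129 = 50.687 → 50.7°C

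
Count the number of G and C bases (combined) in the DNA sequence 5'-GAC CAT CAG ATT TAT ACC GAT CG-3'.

Scanning the sequence gives A=7, T=6, C=6, G=4.
G+C = 4 + 6 = 10

10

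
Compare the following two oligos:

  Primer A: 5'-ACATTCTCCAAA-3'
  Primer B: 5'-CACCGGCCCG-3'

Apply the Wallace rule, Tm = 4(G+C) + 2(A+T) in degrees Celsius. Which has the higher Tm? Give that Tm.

Primer A: A+T=8, G+C=4 → Tm = 2(8)+4(4) = 32°C
Primer B: A+T=1, G+C=9 → Tm = 2(1)+4(9) = 38°C
32°C vs 38°C → primer B is higher.

Primer B, 38°C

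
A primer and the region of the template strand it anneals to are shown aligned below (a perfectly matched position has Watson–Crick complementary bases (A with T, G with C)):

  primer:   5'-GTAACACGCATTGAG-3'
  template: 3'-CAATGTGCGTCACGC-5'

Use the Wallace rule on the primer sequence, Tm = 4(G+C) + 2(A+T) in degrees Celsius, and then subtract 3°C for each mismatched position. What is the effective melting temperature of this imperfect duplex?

35°C

Primer base counts: A=5, T=3, G=4, C=3 → A+T=8, G+C=7
Perfect-match Tm = 2(8) + 4(7) = 16 + 28 = 44°C
Mismatches (positions where the bases are not complementary): 3 (at positions 3, 11, 14)
Effective Tm = 44 − 3×3 = 44 − 9 = 35°C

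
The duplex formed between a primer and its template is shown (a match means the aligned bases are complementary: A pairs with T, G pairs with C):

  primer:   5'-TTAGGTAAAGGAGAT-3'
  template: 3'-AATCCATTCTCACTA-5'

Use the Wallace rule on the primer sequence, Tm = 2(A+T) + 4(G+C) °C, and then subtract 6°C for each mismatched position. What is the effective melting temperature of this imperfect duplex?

Primer base counts: A=6, T=4, G=5, C=0 → A+T=10, G+C=5
Perfect-match Tm = 2(10) + 4(5) = 20 + 20 = 40°C
Mismatches (positions where the bases are not complementary): 3 (at positions 9, 10, 12)
Effective Tm = 40 − 3×6 = 40 − 18 = 22°C

22°C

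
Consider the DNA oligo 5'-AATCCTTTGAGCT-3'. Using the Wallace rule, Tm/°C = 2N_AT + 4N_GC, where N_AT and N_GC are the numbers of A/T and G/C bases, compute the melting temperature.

36°C

A=3, T=5, C=3, G=2
A+T = 8, G+C = 5
Tm = 2×8 + 4×5 = 36°C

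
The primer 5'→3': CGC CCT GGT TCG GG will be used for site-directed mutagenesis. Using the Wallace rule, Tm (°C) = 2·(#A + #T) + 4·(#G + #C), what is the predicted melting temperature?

50°C

Counting bases: A=0, C=5, G=6, T=3
AT pairs contribute 3, GC pairs contribute 11.
Tm = 4·11 + 2·3 = 44 + 6 = 50°C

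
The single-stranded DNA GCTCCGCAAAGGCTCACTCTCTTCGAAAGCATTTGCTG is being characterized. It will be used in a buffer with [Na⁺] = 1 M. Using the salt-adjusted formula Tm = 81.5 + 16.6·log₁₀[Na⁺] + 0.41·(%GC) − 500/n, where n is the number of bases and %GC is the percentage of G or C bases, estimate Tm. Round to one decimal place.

89.9°C

Length n = 38. Scanning the sequence gives T=10, G=8, C=12, A=8.
G+C = 20, so %GC = 20/38 × 100 = 52.632%
Salt term: 16.6 × (0) = 0
GC term: 0.41 × 52.632 = 21.579; length term: −500/38 = −13.158
Tm = 81.5 + (0) + 21.579 − 13.158 = 89.921 → 89.9°C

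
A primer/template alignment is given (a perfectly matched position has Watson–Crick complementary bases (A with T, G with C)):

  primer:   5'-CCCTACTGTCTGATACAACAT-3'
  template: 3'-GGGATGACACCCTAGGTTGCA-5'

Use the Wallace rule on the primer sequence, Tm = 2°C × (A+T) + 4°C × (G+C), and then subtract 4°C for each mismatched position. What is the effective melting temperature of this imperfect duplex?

44°C

Primer base counts: A=6, T=6, G=2, C=7 → A+T=12, G+C=9
Perfect-match Tm = 2(12) + 4(9) = 24 + 36 = 60°C
Mismatches (positions where the bases are not complementary): 4 (at positions 10, 11, 15, 20)
Effective Tm = 60 − 4×4 = 60 − 16 = 44°C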